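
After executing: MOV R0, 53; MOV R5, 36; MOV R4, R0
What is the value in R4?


Register state trace:
  MOV R0, 53  → R0 = 53
  MOV R5, 36  → R5 = 36
  MOV R4, R0  → R4 = 53
Final: R4 = 53

53


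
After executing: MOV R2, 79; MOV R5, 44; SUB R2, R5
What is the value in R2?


Register state trace:
  MOV R2, 79  → R2 = 79
  MOV R5, 44  → R5 = 44
  SUB R2, R5  → R2 = 79 - 44 = 35
Final: R2 = 35

35


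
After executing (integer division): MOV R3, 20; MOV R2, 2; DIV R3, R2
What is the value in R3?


Register state trace:
  MOV R3, 20  → R3 = 20
  MOV R2, 2  → R2 = 2
  DIV R3, R2  → R3 = 20 // 2 = 10
Final: R3 = 10

10


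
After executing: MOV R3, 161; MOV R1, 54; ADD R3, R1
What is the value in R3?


Register state trace:
  MOV R3, 161  → R3 = 161
  MOV R1, 54  → R1 = 54
  ADD R3, R1  → R3 = 161 + 54 = 215
Final: R3 = 215

215


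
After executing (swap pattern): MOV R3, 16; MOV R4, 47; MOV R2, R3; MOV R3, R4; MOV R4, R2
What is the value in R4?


Register state trace (swap pattern):
  MOV R3, 16  → R3 = 16
  MOV R4, 47  → R4 = 47
  MOV R2, R3  → R2 = 16  (save R3)
  MOV R3, R4  → R3 = 47  (R3 gets R4's value)
  MOV R4, R2  → R4 = 16  (R4 gets saved value)
Final: R4 = 16

16


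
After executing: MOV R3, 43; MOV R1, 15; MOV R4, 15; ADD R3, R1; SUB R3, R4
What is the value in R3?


Register state trace:
  MOV R3, 43  → R3 = 43
  MOV R1, 15  → R1 = 15
  MOV R4, 15  → R4 = 15
  ADD R3, R1  → R3 = 43 + 15 = 58
  SUB R3, R4  → R3 = 58 - 15 = 43
Final: R3 = 43

43


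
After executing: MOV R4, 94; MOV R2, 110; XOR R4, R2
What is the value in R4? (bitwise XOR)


Register state trace:
  MOV R4, 94  → R4 = 94 (0b01011110)
  MOV R2, 110  → R2 = 110 (0b01101110)
  XOR R4, R2  → R4 = 94 XOR 110 = 48 (0b00110000)
Final: R4 = 48

48


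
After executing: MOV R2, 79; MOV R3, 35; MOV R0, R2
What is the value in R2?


Register state trace:
  MOV R2, 79  → R2 = 79
  MOV R3, 35  → R3 = 35
  MOV R0, R2  → R0 = 79
Final: R2 = 79

79


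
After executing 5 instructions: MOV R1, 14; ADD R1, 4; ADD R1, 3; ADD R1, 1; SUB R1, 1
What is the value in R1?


Register state trace:
  MOV R1, 14  → R1 = 14
  ADD R1, 4  → R1 = 14 + 4 = 18
  ADD R1, 3  → R1 = 18 + 3 = 21
  ADD R1, 1  → R1 = 21 + 1 = 22
  SUB R1, 1  → R1 = 22 - 1 = 21
Final: R1 = 21

21


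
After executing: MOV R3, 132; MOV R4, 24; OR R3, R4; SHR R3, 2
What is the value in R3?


Register state trace:
  MOV R3, 132  → R3 = 132 (0b10000100)
  MOV R4, 24  → R4 = 24 (0b00011000)
  OR R3, R4  → R3 = 132 OR 24 = 156 (0b10011100)
  SHR R3, 2  → R3 = 156 >> 2 = 39
Final: R3 = 39

39


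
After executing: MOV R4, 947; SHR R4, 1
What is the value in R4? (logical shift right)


Register state trace:
  MOV R4, 947  → R4 = 947
  SHR R4, 1  → R4 = 947 >> 1 = 947 // 2^1 = 473
Final: R4 = 473

473


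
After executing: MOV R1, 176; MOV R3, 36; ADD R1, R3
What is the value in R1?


Register state trace:
  MOV R1, 176  → R1 = 176
  MOV R3, 36  → R3 = 36
  ADD R1, R3  → R1 = 176 + 36 = 212
Final: R1 = 212

212


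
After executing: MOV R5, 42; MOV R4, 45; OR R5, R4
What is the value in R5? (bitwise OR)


Register state trace:
  MOV R5, 42  → R5 = 42 (0b00101010)
  MOV R4, 45  → R4 = 45 (0b00101101)
  OR R5, R4   → R5 = 42 OR 45 = 47 (0b00101111)
Final: R5 = 47

47


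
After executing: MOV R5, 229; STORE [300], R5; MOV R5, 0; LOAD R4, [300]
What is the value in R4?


Register and memory trace:
  MOV R5, 229  → R5 = 229
  STORE [300], R5  → mem[300] = 229
  MOV R5, 0  → R5 = 0
  LOAD R4, [300]  → R4 = mem[300] = 229
Final: R4 = 229

229


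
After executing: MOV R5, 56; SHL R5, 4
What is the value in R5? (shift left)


Register state trace:
  MOV R5, 56  → R5 = 56
  SHL R5, 4  → R5 = 56 << 4 = 56 * 2^4 = 896
Final: R5 = 896

896


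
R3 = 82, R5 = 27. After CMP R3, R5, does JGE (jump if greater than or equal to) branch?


Trace:
  R3 = 82, R5 = 27
  CMP R3, R5  → compares 82 vs 27
  JGE checks: is 82 greater than or equal to 27?
  82 > 27, so condition is true
Branch taken: Yes

Yes


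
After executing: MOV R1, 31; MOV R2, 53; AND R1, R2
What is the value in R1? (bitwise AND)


Register state trace:
  MOV R1, 31  → R1 = 31 (0b00011111)
  MOV R2, 53  → R2 = 53 (0b00110101)
  AND R1, R2  → R1 = 31 AND 53 = 21 (0b00010101)
Final: R1 = 21

21


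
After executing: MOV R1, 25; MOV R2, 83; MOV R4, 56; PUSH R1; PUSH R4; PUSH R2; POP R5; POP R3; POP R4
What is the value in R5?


Stack trace (top is rightmost):
  MOV R1, 25  → R1 = 25
  MOV R2, 83  → R2 = 83
  MOV R4, 56  → R4 = 56
  PUSH R1  → stack: [25]
  PUSH R4  → stack: [25, 56]
  PUSH R2  → stack: [25, 56, 83]
  POP R5  → R5 = 83, stack: [25, 56]
  POP R3  → R3 = 56, stack: [25]
  POP R4  → R4 = 25, stack: []
Final: R5 = 83

83


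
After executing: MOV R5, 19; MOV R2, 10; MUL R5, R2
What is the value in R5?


Register state trace:
  MOV R5, 19  → R5 = 19
  MOV R2, 10  → R2 = 10
  MUL R5, R2  → R5 = 19 * 10 = 190
Final: R5 = 190

190


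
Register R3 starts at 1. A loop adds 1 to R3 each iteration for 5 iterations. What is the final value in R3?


Starting value: R3 = 1
  Iter 1: R3 = 1 + 1 = 2
  Iter 2: R3 = 2 + 1 = 3
  Iter 3: R3 = 3 + 1 = 4
  Iter 4: R3 = 4 + 1 = 5
  Iter 5: R3 = 5 + 1 = 6
Final: R3 = 6

6


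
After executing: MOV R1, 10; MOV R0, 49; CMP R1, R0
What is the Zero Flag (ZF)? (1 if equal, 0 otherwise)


Register state trace:
  MOV R1, 10  → R1 = 10
  MOV R0, 49  → R0 = 49
  CMP R1, R0  → computes 10 - 49 = -39
  Result is nonzero, so values are not equal
ZF = 0

0


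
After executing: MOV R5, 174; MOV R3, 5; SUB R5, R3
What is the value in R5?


Register state trace:
  MOV R5, 174  → R5 = 174
  MOV R3, 5  → R3 = 5
  SUB R5, R3  → R5 = 174 - 5 = 169
Final: R5 = 169

169


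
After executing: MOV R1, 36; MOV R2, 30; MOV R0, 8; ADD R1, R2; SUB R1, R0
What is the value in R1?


Register state trace:
  MOV R1, 36  → R1 = 36
  MOV R2, 30  → R2 = 30
  MOV R0, 8  → R0 = 8
  ADD R1, R2  → R1 = 36 + 30 = 66
  SUB R1, R0  → R1 = 66 - 8 = 58
Final: R1 = 58

58


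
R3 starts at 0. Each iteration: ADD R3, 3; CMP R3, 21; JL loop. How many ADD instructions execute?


Loop trace (R3 starts at 0, target 21, step 3):
  ADD #1: R3 = 0 + 3 = 3  → 3 < 21, loop
  ADD #2: R3 = 3 + 3 = 6  → 6 < 21, loop
  ADD #3: R3 = 6 + 3 = 9  → 9 < 21, loop
  ADD #4: R3 = 9 + 3 = 12  → 12 < 21, loop
  ADD #5: R3 = 12 + 3 = 15  → 15 < 21, loop
  ADD #6: R3 = 15 + 3 = 18  → 18 < 21, loop
  ADD #7: R3 = 18 + 3 = 21  → 21 >= 21, exit
Total ADD instructions: 7

7


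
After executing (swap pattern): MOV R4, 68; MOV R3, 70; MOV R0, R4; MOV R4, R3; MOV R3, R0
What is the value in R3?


Register state trace (swap pattern):
  MOV R4, 68  → R4 = 68
  MOV R3, 70  → R3 = 70
  MOV R0, R4  → R0 = 68  (save R4)
  MOV R4, R3  → R4 = 70  (R4 gets R3's value)
  MOV R3, R0  → R3 = 68  (R3 gets saved value)
Final: R3 = 68

68


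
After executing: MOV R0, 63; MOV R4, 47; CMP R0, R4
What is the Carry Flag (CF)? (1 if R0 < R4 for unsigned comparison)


Register state trace:
  MOV R0, 63  → R0 = 63
  MOV R4, 47  → R4 = 47
  CMP R0, R4  → unsigned 63 - 47: no borrow
  63 >= 47, so CF = 0
CF = 0

0


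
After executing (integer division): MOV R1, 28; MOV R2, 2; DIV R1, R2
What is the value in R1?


Register state trace:
  MOV R1, 28  → R1 = 28
  MOV R2, 2  → R2 = 2
  DIV R1, R2  → R1 = 28 // 2 = 14
Final: R1 = 14

14


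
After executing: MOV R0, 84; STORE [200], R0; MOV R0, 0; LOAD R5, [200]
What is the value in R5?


Register and memory trace:
  MOV R0, 84  → R0 = 84
  STORE [200], R0  → mem[200] = 84
  MOV R0, 0  → R0 = 0
  LOAD R5, [200]  → R5 = mem[200] = 84
Final: R5 = 84

84


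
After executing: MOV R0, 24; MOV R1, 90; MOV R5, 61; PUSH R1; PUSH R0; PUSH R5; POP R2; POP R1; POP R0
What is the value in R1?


Stack trace (top is rightmost):
  MOV R0, 24  → R0 = 24
  MOV R1, 90  → R1 = 90
  MOV R5, 61  → R5 = 61
  PUSH R1  → stack: [90]
  PUSH R0  → stack: [90, 24]
  PUSH R5  → stack: [90, 24, 61]
  POP R2  → R2 = 61, stack: [90, 24]
  POP R1  → R1 = 24, stack: [90]
  POP R0  → R0 = 90, stack: []
Final: R1 = 24

24


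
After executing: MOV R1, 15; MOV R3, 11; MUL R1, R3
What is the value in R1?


Register state trace:
  MOV R1, 15  → R1 = 15
  MOV R3, 11  → R3 = 11
  MUL R1, R3  → R1 = 15 * 11 = 165
Final: R1 = 165

165


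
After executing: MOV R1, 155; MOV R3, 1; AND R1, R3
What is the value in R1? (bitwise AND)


Register state trace:
  MOV R1, 155  → R1 = 155 (0b10011011)
  MOV R3, 1  → R3 = 1 (0b00000001)
  AND R1, R3  → R1 = 155 AND 1 = 1 (0b00000001)
Final: R1 = 1

1


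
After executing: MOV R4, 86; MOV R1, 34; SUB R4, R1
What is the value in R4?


Register state trace:
  MOV R4, 86  → R4 = 86
  MOV R1, 34  → R1 = 34
  SUB R4, R1  → R4 = 86 - 34 = 52
Final: R4 = 52

52


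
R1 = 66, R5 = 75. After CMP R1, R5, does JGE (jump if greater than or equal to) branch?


Trace:
  R1 = 66, R5 = 75
  CMP R1, R5  → compares 66 vs 75
  JGE checks: is 66 greater than or equal to 75?
  66 < 75, so condition is false
Branch taken: No

No


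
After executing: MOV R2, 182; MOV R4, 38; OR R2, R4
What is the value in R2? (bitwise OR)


Register state trace:
  MOV R2, 182  → R2 = 182 (0b10110110)
  MOV R4, 38  → R4 = 38 (0b00100110)
  OR R2, R4   → R2 = 182 OR 38 = 182 (0b10110110)
Final: R2 = 182

182


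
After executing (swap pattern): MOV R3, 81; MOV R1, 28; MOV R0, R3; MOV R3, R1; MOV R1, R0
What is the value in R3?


Register state trace (swap pattern):
  MOV R3, 81  → R3 = 81
  MOV R1, 28  → R1 = 28
  MOV R0, R3  → R0 = 81  (save R3)
  MOV R3, R1  → R3 = 28  (R3 gets R1's value)
  MOV R1, R0  → R1 = 81  (R1 gets saved value)
Final: R3 = 28

28


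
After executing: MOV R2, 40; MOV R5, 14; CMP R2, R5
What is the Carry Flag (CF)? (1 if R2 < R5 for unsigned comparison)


Register state trace:
  MOV R2, 40  → R2 = 40
  MOV R5, 14  → R5 = 14
  CMP R2, R5  → unsigned 40 - 14: no borrow
  40 >= 14, so CF = 0
CF = 0

0


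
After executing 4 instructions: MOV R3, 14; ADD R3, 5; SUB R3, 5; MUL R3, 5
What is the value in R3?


Register state trace:
  MOV R3, 14  → R3 = 14
  ADD R3, 5  → R3 = 14 + 5 = 19
  SUB R3, 5  → R3 = 19 - 5 = 14
  MUL R3, 5  → R3 = 14 * 5 = 70
Final: R3 = 70

70


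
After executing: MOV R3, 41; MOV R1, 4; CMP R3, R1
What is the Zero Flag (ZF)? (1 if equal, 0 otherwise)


Register state trace:
  MOV R3, 41  → R3 = 41
  MOV R1, 4  → R1 = 4
  CMP R3, R1  → computes 41 - 4 = 37
  Result is nonzero, so values are not equal
ZF = 0

0


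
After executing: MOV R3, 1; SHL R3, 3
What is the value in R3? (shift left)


Register state trace:
  MOV R3, 1  → R3 = 1
  SHL R3, 3  → R3 = 1 << 3 = 1 * 2^3 = 8
Final: R3 = 8

8


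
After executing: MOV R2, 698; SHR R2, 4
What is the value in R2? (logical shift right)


Register state trace:
  MOV R2, 698  → R2 = 698
  SHR R2, 4  → R2 = 698 >> 4 = 698 // 2^4 = 43
Final: R2 = 43

43


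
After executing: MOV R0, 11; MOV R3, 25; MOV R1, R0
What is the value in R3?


Register state trace:
  MOV R0, 11  → R0 = 11
  MOV R3, 25  → R3 = 25
  MOV R1, R0  → R1 = 11
Final: R3 = 25

25


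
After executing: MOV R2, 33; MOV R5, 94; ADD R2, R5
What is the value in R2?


Register state trace:
  MOV R2, 33  → R2 = 33
  MOV R5, 94  → R5 = 94
  ADD R2, R5  → R2 = 33 + 94 = 127
Final: R2 = 127

127


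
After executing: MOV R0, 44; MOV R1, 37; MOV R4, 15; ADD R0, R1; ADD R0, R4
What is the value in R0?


Register state trace:
  MOV R0, 44  → R0 = 44
  MOV R1, 37  → R1 = 37
  MOV R4, 15  → R4 = 15
  ADD R0, R1  → R0 = 44 + 37 = 81
  ADD R0, R4  → R0 = 81 + 15 = 96
Final: R0 = 96

96


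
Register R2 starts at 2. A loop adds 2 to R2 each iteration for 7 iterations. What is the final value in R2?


Starting value: R2 = 2
  Iter 1: R2 = 2 + 2 = 4
  Iter 2: R2 = 4 + 2 = 6
  Iter 3: R2 = 6 + 2 = 8
  Iter 4: R2 = 8 + 2 = 10
  Iter 5: R2 = 10 + 2 = 12
  Iter 6: R2 = 12 + 2 = 14
  Iter 7: R2 = 14 + 2 = 16
Final: R2 = 16

16


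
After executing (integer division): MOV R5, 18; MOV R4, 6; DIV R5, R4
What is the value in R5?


Register state trace:
  MOV R5, 18  → R5 = 18
  MOV R4, 6  → R4 = 6
  DIV R5, R4  → R5 = 18 // 6 = 3
Final: R5 = 3

3


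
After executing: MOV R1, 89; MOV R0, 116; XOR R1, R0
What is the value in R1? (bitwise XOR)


Register state trace:
  MOV R1, 89  → R1 = 89 (0b01011001)
  MOV R0, 116  → R0 = 116 (0b01110100)
  XOR R1, R0  → R1 = 89 XOR 116 = 45 (0b00101101)
Final: R1 = 45

45


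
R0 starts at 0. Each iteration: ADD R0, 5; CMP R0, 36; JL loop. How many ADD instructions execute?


Loop trace (R0 starts at 0, target 36, step 5):
  ADD #1: R0 = 0 + 5 = 5  → 5 < 36, loop
  ADD #2: R0 = 5 + 5 = 10  → 10 < 36, loop
  ADD #3: R0 = 10 + 5 = 15  → 15 < 36, loop
  ADD #4: R0 = 15 + 5 = 20  → 20 < 36, loop
  ADD #5: R0 = 20 + 5 = 25  → 25 < 36, loop
  ADD #6: R0 = 25 + 5 = 30  → 30 < 36, loop
  ADD #7: R0 = 30 + 5 = 35  → 35 < 36, loop
  ADD #8: R0 = 35 + 5 = 40  → 40 >= 36, exit
Total ADD instructions: 8

8


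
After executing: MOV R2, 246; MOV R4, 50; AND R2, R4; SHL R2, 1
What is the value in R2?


Register state trace:
  MOV R2, 246  → R2 = 246 (0b11110110)
  MOV R4, 50  → R4 = 50 (0b00110010)
  AND R2, R4  → R2 = 246 AND 50 = 50 (0b00110010)
  SHL R2, 1  → R2 = 50 << 1 = 100
Final: R2 = 100

100


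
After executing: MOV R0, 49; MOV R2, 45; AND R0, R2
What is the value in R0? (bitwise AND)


Register state trace:
  MOV R0, 49  → R0 = 49 (0b00110001)
  MOV R2, 45  → R2 = 45 (0b00101101)
  AND R0, R2  → R0 = 49 AND 45 = 33 (0b00100001)
Final: R0 = 33

33


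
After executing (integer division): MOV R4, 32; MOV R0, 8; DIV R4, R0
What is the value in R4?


Register state trace:
  MOV R4, 32  → R4 = 32
  MOV R0, 8  → R0 = 8
  DIV R4, R0  → R4 = 32 // 8 = 4
Final: R4 = 4

4


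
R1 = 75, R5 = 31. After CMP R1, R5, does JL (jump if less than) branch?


Trace:
  R1 = 75, R5 = 31
  CMP R1, R5  → compares 75 vs 31
  JL checks: is 75 less than 31?
  75 > 31, so condition is false
Branch taken: No

No


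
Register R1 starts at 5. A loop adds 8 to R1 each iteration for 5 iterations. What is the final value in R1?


Starting value: R1 = 5
  Iter 1: R1 = 5 + 8 = 13
  Iter 2: R1 = 13 + 8 = 21
  Iter 3: R1 = 21 + 8 = 29
  Iter 4: R1 = 29 + 8 = 37
  Iter 5: R1 = 37 + 8 = 45
Final: R1 = 45

45


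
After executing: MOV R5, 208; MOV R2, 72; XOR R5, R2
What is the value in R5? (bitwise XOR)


Register state trace:
  MOV R5, 208  → R5 = 208 (0b11010000)
  MOV R2, 72  → R2 = 72 (0b01001000)
  XOR R5, R2  → R5 = 208 XOR 72 = 152 (0b10011000)
Final: R5 = 152

152


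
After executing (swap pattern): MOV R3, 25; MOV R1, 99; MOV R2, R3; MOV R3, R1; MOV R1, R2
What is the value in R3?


Register state trace (swap pattern):
  MOV R3, 25  → R3 = 25
  MOV R1, 99  → R1 = 99
  MOV R2, R3  → R2 = 25  (save R3)
  MOV R3, R1  → R3 = 99  (R3 gets R1's value)
  MOV R1, R2  → R1 = 25  (R1 gets saved value)
Final: R3 = 99

99


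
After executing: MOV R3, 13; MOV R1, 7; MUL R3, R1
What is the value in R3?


Register state trace:
  MOV R3, 13  → R3 = 13
  MOV R1, 7  → R1 = 7
  MUL R3, R1  → R3 = 13 * 7 = 91
Final: R3 = 91

91


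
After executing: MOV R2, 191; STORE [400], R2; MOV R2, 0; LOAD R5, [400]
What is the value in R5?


Register and memory trace:
  MOV R2, 191  → R2 = 191
  STORE [400], R2  → mem[400] = 191
  MOV R2, 0  → R2 = 0
  LOAD R5, [400]  → R5 = mem[400] = 191
Final: R5 = 191

191


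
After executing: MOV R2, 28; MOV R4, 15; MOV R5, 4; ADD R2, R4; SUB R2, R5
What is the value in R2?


Register state trace:
  MOV R2, 28  → R2 = 28
  MOV R4, 15  → R4 = 15
  MOV R5, 4  → R5 = 4
  ADD R2, R4  → R2 = 28 + 15 = 43
  SUB R2, R5  → R2 = 43 - 4 = 39
Final: R2 = 39

39


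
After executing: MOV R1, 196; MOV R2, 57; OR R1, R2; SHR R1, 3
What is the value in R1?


Register state trace:
  MOV R1, 196  → R1 = 196 (0b11000100)
  MOV R2, 57  → R2 = 57 (0b00111001)
  OR R1, R2  → R1 = 196 OR 57 = 253 (0b11111101)
  SHR R1, 3  → R1 = 253 >> 3 = 31
Final: R1 = 31

31


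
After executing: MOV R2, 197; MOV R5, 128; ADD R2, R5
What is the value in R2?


Register state trace:
  MOV R2, 197  → R2 = 197
  MOV R5, 128  → R5 = 128
  ADD R2, R5  → R2 = 197 + 128 = 325
Final: R2 = 325

325


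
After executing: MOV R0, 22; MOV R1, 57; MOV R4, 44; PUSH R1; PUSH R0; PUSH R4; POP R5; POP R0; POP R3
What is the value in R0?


Stack trace (top is rightmost):
  MOV R0, 22  → R0 = 22
  MOV R1, 57  → R1 = 57
  MOV R4, 44  → R4 = 44
  PUSH R1  → stack: [57]
  PUSH R0  → stack: [57, 22]
  PUSH R4  → stack: [57, 22, 44]
  POP R5  → R5 = 44, stack: [57, 22]
  POP R0  → R0 = 22, stack: [57]
  POP R3  → R3 = 57, stack: []
Final: R0 = 22

22


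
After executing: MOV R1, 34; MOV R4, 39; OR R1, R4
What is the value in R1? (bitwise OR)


Register state trace:
  MOV R1, 34  → R1 = 34 (0b00100010)
  MOV R4, 39  → R4 = 39 (0b00100111)
  OR R1, R4   → R1 = 34 OR 39 = 39 (0b00100111)
Final: R1 = 39

39


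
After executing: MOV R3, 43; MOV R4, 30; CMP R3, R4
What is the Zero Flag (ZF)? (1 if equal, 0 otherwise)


Register state trace:
  MOV R3, 43  → R3 = 43
  MOV R4, 30  → R4 = 30
  CMP R3, R4  → computes 43 - 30 = 13
  Result is nonzero, so values are not equal
ZF = 0

0


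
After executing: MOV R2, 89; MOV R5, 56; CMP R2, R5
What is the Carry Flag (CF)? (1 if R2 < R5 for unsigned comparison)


Register state trace:
  MOV R2, 89  → R2 = 89
  MOV R5, 56  → R5 = 56
  CMP R2, R5  → unsigned 89 - 56: no borrow
  89 >= 56, so CF = 0
CF = 0

0


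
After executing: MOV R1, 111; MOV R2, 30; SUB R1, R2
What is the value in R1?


Register state trace:
  MOV R1, 111  → R1 = 111
  MOV R2, 30  → R2 = 30
  SUB R1, R2  → R1 = 111 - 30 = 81
Final: R1 = 81

81


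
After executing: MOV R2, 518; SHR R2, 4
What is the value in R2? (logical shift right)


Register state trace:
  MOV R2, 518  → R2 = 518
  SHR R2, 4  → R2 = 518 >> 4 = 518 // 2^4 = 32
Final: R2 = 32

32


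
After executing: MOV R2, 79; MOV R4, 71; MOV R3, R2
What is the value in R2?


Register state trace:
  MOV R2, 79  → R2 = 79
  MOV R4, 71  → R4 = 71
  MOV R3, R2  → R3 = 79
Final: R2 = 79

79


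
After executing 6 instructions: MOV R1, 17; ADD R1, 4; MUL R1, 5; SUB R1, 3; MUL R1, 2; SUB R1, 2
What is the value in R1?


Register state trace:
  MOV R1, 17  → R1 = 17
  ADD R1, 4  → R1 = 17 + 4 = 21
  MUL R1, 5  → R1 = 21 * 5 = 105
  SUB R1, 3  → R1 = 105 - 3 = 102
  MUL R1, 2  → R1 = 102 * 2 = 204
  SUB R1, 2  → R1 = 204 - 2 = 202
Final: R1 = 202

202


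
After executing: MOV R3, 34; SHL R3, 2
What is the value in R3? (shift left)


Register state trace:
  MOV R3, 34  → R3 = 34
  SHL R3, 2  → R3 = 34 << 2 = 34 * 2^2 = 136
Final: R3 = 136

136


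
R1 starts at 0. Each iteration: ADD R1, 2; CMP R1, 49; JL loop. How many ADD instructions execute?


Loop trace (R1 starts at 0, target 49, step 2):
  ADD #1: R1 = 0 + 2 = 2  → 2 < 49, loop
  ADD #2: R1 = 2 + 2 = 4  → 4 < 49, loop
  ADD #3: R1 = 4 + 2 = 6  → 6 < 49, loop
  ADD #4: R1 = 6 + 2 = 8  → 8 < 49, loop
  ADD #5: R1 = 8 + 2 = 10  → 10 < 49, loop
  ADD #6: R1 = 10 + 2 = 12  → 12 < 49, loop
  ADD #7: R1 = 12 + 2 = 14  → 14 < 49, loop
  ADD #8: R1 = 14 + 2 = 16  → 16 < 49, loop
  ADD #9: R1 = 16 + 2 = 18  → 18 < 49, loop
  ADD #10: R1 = 18 + 2 = 20  → 20 < 49, loop
  ADD #11: R1 = 20 + 2 = 22  → 22 < 49, loop
  ADD #12: R1 = 22 + 2 = 24  → 24 < 49, loop
  ADD #13: R1 = 24 + 2 = 26  → 26 < 49, loop
  ADD #14: R1 = 26 + 2 = 28  → 28 < 49, loop
  ADD #15: R1 = 28 + 2 = 30  → 30 < 49, loop
  ADD #16: R1 = 30 + 2 = 32  → 32 < 49, loop
  ADD #17: R1 = 32 + 2 = 34  → 34 < 49, loop
  ADD #18: R1 = 34 + 2 = 36  → 36 < 49, loop
  ADD #19: R1 = 36 + 2 = 38  → 38 < 49, loop
  ADD #20: R1 = 38 + 2 = 40  → 40 < 49, loop
  ADD #21: R1 = 40 + 2 = 42  → 42 < 49, loop
  ADD #22: R1 = 42 + 2 = 44  → 44 < 49, loop
  ADD #23: R1 = 44 + 2 = 46  → 46 < 49, loop
  ADD #24: R1 = 46 + 2 = 48  → 48 < 49, loop
  ADD #25: R1 = 48 + 2 = 50  → 50 >= 49, exit
Total ADD instructions: 25

25


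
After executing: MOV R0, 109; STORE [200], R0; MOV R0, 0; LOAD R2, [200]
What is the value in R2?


Register and memory trace:
  MOV R0, 109  → R0 = 109
  STORE [200], R0  → mem[200] = 109
  MOV R0, 0  → R0 = 0
  LOAD R2, [200]  → R2 = mem[200] = 109
Final: R2 = 109

109


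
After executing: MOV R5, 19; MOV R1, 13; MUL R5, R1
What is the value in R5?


Register state trace:
  MOV R5, 19  → R5 = 19
  MOV R1, 13  → R1 = 13
  MUL R5, R1  → R5 = 19 * 13 = 247
Final: R5 = 247

247


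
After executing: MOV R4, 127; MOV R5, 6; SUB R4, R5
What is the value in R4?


Register state trace:
  MOV R4, 127  → R4 = 127
  MOV R5, 6  → R5 = 6
  SUB R4, R5  → R4 = 127 - 6 = 121
Final: R4 = 121

121


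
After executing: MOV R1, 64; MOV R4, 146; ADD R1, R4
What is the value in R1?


Register state trace:
  MOV R1, 64  → R1 = 64
  MOV R4, 146  → R4 = 146
  ADD R1, R4  → R1 = 64 + 146 = 210
Final: R1 = 210

210


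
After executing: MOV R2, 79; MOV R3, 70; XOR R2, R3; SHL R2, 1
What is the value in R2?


Register state trace:
  MOV R2, 79  → R2 = 79 (0b01001111)
  MOV R3, 70  → R3 = 70 (0b01000110)
  XOR R2, R3  → R2 = 79 XOR 70 = 9 (0b00001001)
  SHL R2, 1  → R2 = 9 << 1 = 18
Final: R2 = 18

18


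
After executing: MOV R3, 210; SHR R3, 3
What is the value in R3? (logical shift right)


Register state trace:
  MOV R3, 210  → R3 = 210
  SHR R3, 3  → R3 = 210 >> 3 = 210 // 2^3 = 26
Final: R3 = 26

26


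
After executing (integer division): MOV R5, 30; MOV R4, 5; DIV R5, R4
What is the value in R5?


Register state trace:
  MOV R5, 30  → R5 = 30
  MOV R4, 5  → R4 = 5
  DIV R5, R4  → R5 = 30 // 5 = 6
Final: R5 = 6

6


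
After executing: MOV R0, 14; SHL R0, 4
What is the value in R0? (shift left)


Register state trace:
  MOV R0, 14  → R0 = 14
  SHL R0, 4  → R0 = 14 << 4 = 14 * 2^4 = 224
Final: R0 = 224

224


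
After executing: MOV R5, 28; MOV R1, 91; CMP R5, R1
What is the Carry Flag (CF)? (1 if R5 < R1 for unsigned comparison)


Register state trace:
  MOV R5, 28  → R5 = 28
  MOV R1, 91  → R1 = 91
  CMP R5, R1  → unsigned 28 - 91: borrow occurs
  28 < 91, so CF = 1
CF = 1

1


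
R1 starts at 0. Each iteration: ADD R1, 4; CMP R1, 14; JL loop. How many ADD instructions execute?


Loop trace (R1 starts at 0, target 14, step 4):
  ADD #1: R1 = 0 + 4 = 4  → 4 < 14, loop
  ADD #2: R1 = 4 + 4 = 8  → 8 < 14, loop
  ADD #3: R1 = 8 + 4 = 12  → 12 < 14, loop
  ADD #4: R1 = 12 + 4 = 16  → 16 >= 14, exit
Total ADD instructions: 4

4


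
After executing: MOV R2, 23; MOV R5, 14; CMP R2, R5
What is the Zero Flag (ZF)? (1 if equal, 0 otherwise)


Register state trace:
  MOV R2, 23  → R2 = 23
  MOV R5, 14  → R5 = 14
  CMP R2, R5  → computes 23 - 14 = 9
  Result is nonzero, so values are not equal
ZF = 0

0


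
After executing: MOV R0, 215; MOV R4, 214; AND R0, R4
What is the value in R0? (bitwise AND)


Register state trace:
  MOV R0, 215  → R0 = 215 (0b11010111)
  MOV R4, 214  → R4 = 214 (0b11010110)
  AND R0, R4  → R0 = 215 AND 214 = 214 (0b11010110)
Final: R0 = 214

214


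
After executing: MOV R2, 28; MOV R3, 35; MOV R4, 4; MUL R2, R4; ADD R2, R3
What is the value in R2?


Register state trace:
  MOV R2, 28  → R2 = 28
  MOV R3, 35  → R3 = 35
  MOV R4, 4  → R4 = 4
  MUL R2, R4  → R2 = 28 * 4 = 112
  ADD R2, R3  → R2 = 112 + 35 = 147
Final: R2 = 147

147


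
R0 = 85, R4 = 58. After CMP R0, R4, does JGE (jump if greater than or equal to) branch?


Trace:
  R0 = 85, R4 = 58
  CMP R0, R4  → compares 85 vs 58
  JGE checks: is 85 greater than or equal to 58?
  85 > 58, so condition is true
Branch taken: Yes

Yes


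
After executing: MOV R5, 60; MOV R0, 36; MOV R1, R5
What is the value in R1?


Register state trace:
  MOV R5, 60  → R5 = 60
  MOV R0, 36  → R0 = 36
  MOV R1, R5  → R1 = 60
Final: R1 = 60

60


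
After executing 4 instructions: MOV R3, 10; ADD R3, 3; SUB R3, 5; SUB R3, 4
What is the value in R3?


Register state trace:
  MOV R3, 10  → R3 = 10
  ADD R3, 3  → R3 = 10 + 3 = 13
  SUB R3, 5  → R3 = 13 - 5 = 8
  SUB R3, 4  → R3 = 8 - 4 = 4
Final: R3 = 4

4


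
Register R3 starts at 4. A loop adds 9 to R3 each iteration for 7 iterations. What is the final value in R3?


Starting value: R3 = 4
  Iter 1: R3 = 4 + 9 = 13
  Iter 2: R3 = 13 + 9 = 22
  Iter 3: R3 = 22 + 9 = 31
  Iter 4: R3 = 31 + 9 = 40
  Iter 5: R3 = 40 + 9 = 49
  Iter 6: R3 = 49 + 9 = 58
  Iter 7: R3 = 58 + 9 = 67
Final: R3 = 67

67


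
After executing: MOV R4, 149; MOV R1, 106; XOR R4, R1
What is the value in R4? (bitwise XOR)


Register state trace:
  MOV R4, 149  → R4 = 149 (0b10010101)
  MOV R1, 106  → R1 = 106 (0b01101010)
  XOR R4, R1  → R4 = 149 XOR 106 = 255 (0b11111111)
Final: R4 = 255

255


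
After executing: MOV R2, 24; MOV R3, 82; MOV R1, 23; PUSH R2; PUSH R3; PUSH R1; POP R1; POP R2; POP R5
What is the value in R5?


Stack trace (top is rightmost):
  MOV R2, 24  → R2 = 24
  MOV R3, 82  → R3 = 82
  MOV R1, 23  → R1 = 23
  PUSH R2  → stack: [24]
  PUSH R3  → stack: [24, 82]
  PUSH R1  → stack: [24, 82, 23]
  POP R1  → R1 = 23, stack: [24, 82]
  POP R2  → R2 = 82, stack: [24]
  POP R5  → R5 = 24, stack: []
Final: R5 = 24

24


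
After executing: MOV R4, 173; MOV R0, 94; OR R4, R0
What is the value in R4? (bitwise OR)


Register state trace:
  MOV R4, 173  → R4 = 173 (0b10101101)
  MOV R0, 94  → R0 = 94 (0b01011110)
  OR R4, R0   → R4 = 173 OR 94 = 255 (0b11111111)
Final: R4 = 255

255


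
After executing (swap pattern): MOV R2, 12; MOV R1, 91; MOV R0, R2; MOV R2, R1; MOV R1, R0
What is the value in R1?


Register state trace (swap pattern):
  MOV R2, 12  → R2 = 12
  MOV R1, 91  → R1 = 91
  MOV R0, R2  → R0 = 12  (save R2)
  MOV R2, R1  → R2 = 91  (R2 gets R1's value)
  MOV R1, R0  → R1 = 12  (R1 gets saved value)
Final: R1 = 12

12


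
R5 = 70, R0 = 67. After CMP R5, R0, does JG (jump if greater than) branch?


Trace:
  R5 = 70, R0 = 67
  CMP R5, R0  → compares 70 vs 67
  JG checks: is 70 greater than 67?
  70 > 67, so condition is true
Branch taken: Yes

Yes


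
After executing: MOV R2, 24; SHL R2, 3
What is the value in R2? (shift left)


Register state trace:
  MOV R2, 24  → R2 = 24
  SHL R2, 3  → R2 = 24 << 3 = 24 * 2^3 = 192
Final: R2 = 192

192


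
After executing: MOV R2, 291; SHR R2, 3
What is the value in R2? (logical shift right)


Register state trace:
  MOV R2, 291  → R2 = 291
  SHR R2, 3  → R2 = 291 >> 3 = 291 // 2^3 = 36
Final: R2 = 36

36


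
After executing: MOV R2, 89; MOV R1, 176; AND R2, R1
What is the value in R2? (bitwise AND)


Register state trace:
  MOV R2, 89  → R2 = 89 (0b01011001)
  MOV R1, 176  → R1 = 176 (0b10110000)
  AND R2, R1  → R2 = 89 AND 176 = 16 (0b00010000)
Final: R2 = 16

16


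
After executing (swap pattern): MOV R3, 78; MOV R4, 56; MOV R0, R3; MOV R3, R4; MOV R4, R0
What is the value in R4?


Register state trace (swap pattern):
  MOV R3, 78  → R3 = 78
  MOV R4, 56  → R4 = 56
  MOV R0, R3  → R0 = 78  (save R3)
  MOV R3, R4  → R3 = 56  (R3 gets R4's value)
  MOV R4, R0  → R4 = 78  (R4 gets saved value)
Final: R4 = 78

78


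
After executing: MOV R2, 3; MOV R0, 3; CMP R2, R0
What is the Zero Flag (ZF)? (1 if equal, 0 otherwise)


Register state trace:
  MOV R2, 3  → R2 = 3
  MOV R0, 3  → R0 = 3
  CMP R2, R0  → computes 3 - 3 = 0
  Result is zero, so values are equal
ZF = 1

1


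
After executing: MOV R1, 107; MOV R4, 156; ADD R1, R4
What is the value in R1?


Register state trace:
  MOV R1, 107  → R1 = 107
  MOV R4, 156  → R4 = 156
  ADD R1, R4  → R1 = 107 + 156 = 263
Final: R1 = 263

263


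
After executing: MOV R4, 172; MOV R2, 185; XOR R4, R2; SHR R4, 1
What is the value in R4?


Register state trace:
  MOV R4, 172  → R4 = 172 (0b10101100)
  MOV R2, 185  → R2 = 185 (0b10111001)
  XOR R4, R2  → R4 = 172 XOR 185 = 21 (0b00010101)
  SHR R4, 1  → R4 = 21 >> 1 = 10
Final: R4 = 10

10


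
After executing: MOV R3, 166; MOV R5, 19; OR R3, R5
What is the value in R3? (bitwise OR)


Register state trace:
  MOV R3, 166  → R3 = 166 (0b10100110)
  MOV R5, 19  → R5 = 19 (0b00010011)
  OR R3, R5   → R3 = 166 OR 19 = 183 (0b10110111)
Final: R3 = 183

183


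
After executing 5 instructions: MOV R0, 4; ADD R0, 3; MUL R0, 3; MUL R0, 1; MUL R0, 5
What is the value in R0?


Register state trace:
  MOV R0, 4  → R0 = 4
  ADD R0, 3  → R0 = 4 + 3 = 7
  MUL R0, 3  → R0 = 7 * 3 = 21
  MUL R0, 1  → R0 = 21 * 1 = 21
  MUL R0, 5  → R0 = 21 * 5 = 105
Final: R0 = 105

105


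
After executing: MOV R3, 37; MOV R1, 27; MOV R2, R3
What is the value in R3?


Register state trace:
  MOV R3, 37  → R3 = 37
  MOV R1, 27  → R1 = 27
  MOV R2, R3  → R2 = 37
Final: R3 = 37

37


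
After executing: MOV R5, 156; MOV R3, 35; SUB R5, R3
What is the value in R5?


Register state trace:
  MOV R5, 156  → R5 = 156
  MOV R3, 35  → R3 = 35
  SUB R5, R3  → R5 = 156 - 35 = 121
Final: R5 = 121

121


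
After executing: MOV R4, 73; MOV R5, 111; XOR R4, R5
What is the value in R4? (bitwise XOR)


Register state trace:
  MOV R4, 73  → R4 = 73 (0b01001001)
  MOV R5, 111  → R5 = 111 (0b01101111)
  XOR R4, R5  → R4 = 73 XOR 111 = 38 (0b00100110)
Final: R4 = 38

38


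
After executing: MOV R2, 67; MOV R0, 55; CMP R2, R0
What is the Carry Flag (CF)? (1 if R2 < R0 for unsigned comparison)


Register state trace:
  MOV R2, 67  → R2 = 67
  MOV R0, 55  → R0 = 55
  CMP R2, R0  → unsigned 67 - 55: no borrow
  67 >= 55, so CF = 0
CF = 0

0


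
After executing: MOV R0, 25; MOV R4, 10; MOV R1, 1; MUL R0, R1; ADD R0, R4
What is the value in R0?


Register state trace:
  MOV R0, 25  → R0 = 25
  MOV R4, 10  → R4 = 10
  MOV R1, 1  → R1 = 1
  MUL R0, R1  → R0 = 25 * 1 = 25
  ADD R0, R4  → R0 = 25 + 10 = 35
Final: R0 = 35

35


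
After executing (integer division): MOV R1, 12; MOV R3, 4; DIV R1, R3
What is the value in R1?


Register state trace:
  MOV R1, 12  → R1 = 12
  MOV R3, 4  → R3 = 4
  DIV R1, R3  → R1 = 12 // 4 = 3
Final: R1 = 3

3


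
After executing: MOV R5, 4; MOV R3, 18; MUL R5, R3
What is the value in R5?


Register state trace:
  MOV R5, 4  → R5 = 4
  MOV R3, 18  → R3 = 18
  MUL R5, R3  → R5 = 4 * 18 = 72
Final: R5 = 72

72


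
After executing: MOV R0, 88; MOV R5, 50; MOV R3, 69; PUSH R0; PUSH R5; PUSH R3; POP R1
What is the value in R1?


Stack trace (top is rightmost):
  MOV R0, 88  → R0 = 88
  MOV R5, 50  → R5 = 50
  MOV R3, 69  → R3 = 69
  PUSH R0  → stack: [88]
  PUSH R5  → stack: [88, 50]
  PUSH R3  → stack: [88, 50, 69]
  POP R1  → R1 = 69, stack: [88, 50]
Final: R1 = 69

69


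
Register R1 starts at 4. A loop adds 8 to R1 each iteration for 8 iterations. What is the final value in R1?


Starting value: R1 = 4
  Iter 1: R1 = 4 + 8 = 12
  Iter 2: R1 = 12 + 8 = 20
  Iter 3: R1 = 20 + 8 = 28
  Iter 4: R1 = 28 + 8 = 36
  Iter 5: R1 = 36 + 8 = 44
  Iter 6: R1 = 44 + 8 = 52
  Iter 7: R1 = 52 + 8 = 60
  Iter 8: R1 = 60 + 8 = 68
Final: R1 = 68

68


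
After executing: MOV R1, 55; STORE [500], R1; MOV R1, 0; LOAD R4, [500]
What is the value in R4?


Register and memory trace:
  MOV R1, 55  → R1 = 55
  STORE [500], R1  → mem[500] = 55
  MOV R1, 0  → R1 = 0
  LOAD R4, [500]  → R4 = mem[500] = 55
Final: R4 = 55

55


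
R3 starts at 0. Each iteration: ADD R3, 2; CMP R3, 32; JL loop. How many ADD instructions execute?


Loop trace (R3 starts at 0, target 32, step 2):
  ADD #1: R3 = 0 + 2 = 2  → 2 < 32, loop
  ADD #2: R3 = 2 + 2 = 4  → 4 < 32, loop
  ADD #3: R3 = 4 + 2 = 6  → 6 < 32, loop
  ADD #4: R3 = 6 + 2 = 8  → 8 < 32, loop
  ADD #5: R3 = 8 + 2 = 10  → 10 < 32, loop
  ADD #6: R3 = 10 + 2 = 12  → 12 < 32, loop
  ADD #7: R3 = 12 + 2 = 14  → 14 < 32, loop
  ADD #8: R3 = 14 + 2 = 16  → 16 < 32, loop
  ADD #9: R3 = 16 + 2 = 18  → 18 < 32, loop
  ADD #10: R3 = 18 + 2 = 20  → 20 < 32, loop
  ADD #11: R3 = 20 + 2 = 22  → 22 < 32, loop
  ADD #12: R3 = 22 + 2 = 24  → 24 < 32, loop
  ADD #13: R3 = 24 + 2 = 26  → 26 < 32, loop
  ADD #14: R3 = 26 + 2 = 28  → 28 < 32, loop
  ADD #15: R3 = 28 + 2 = 30  → 30 < 32, loop
  ADD #16: R3 = 30 + 2 = 32  → 32 >= 32, exit
Total ADD instructions: 16

16


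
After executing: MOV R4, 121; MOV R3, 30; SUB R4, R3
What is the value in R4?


Register state trace:
  MOV R4, 121  → R4 = 121
  MOV R3, 30  → R3 = 30
  SUB R4, R3  → R4 = 121 - 30 = 91
Final: R4 = 91

91


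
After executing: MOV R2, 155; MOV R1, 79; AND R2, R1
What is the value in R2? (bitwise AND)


Register state trace:
  MOV R2, 155  → R2 = 155 (0b10011011)
  MOV R1, 79  → R1 = 79 (0b01001111)
  AND R2, R1  → R2 = 155 AND 79 = 11 (0b00001011)
Final: R2 = 11

11


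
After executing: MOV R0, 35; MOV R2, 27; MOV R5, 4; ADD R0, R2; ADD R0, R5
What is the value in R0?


Register state trace:
  MOV R0, 35  → R0 = 35
  MOV R2, 27  → R2 = 27
  MOV R5, 4  → R5 = 4
  ADD R0, R2  → R0 = 35 + 27 = 62
  ADD R0, R5  → R0 = 62 + 4 = 66
Final: R0 = 66

66


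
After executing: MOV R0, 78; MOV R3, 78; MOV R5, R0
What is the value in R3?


Register state trace:
  MOV R0, 78  → R0 = 78
  MOV R3, 78  → R3 = 78
  MOV R5, R0  → R5 = 78
Final: R3 = 78

78


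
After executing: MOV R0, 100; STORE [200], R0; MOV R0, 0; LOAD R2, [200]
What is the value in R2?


Register and memory trace:
  MOV R0, 100  → R0 = 100
  STORE [200], R0  → mem[200] = 100
  MOV R0, 0  → R0 = 0
  LOAD R2, [200]  → R2 = mem[200] = 100
Final: R2 = 100

100


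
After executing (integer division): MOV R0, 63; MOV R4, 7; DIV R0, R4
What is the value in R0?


Register state trace:
  MOV R0, 63  → R0 = 63
  MOV R4, 7  → R4 = 7
  DIV R0, R4  → R0 = 63 // 7 = 9
Final: R0 = 9

9


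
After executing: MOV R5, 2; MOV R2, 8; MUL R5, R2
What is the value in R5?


Register state trace:
  MOV R5, 2  → R5 = 2
  MOV R2, 8  → R2 = 8
  MUL R5, R2  → R5 = 2 * 8 = 16
Final: R5 = 16

16


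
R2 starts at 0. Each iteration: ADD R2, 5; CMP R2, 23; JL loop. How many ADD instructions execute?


Loop trace (R2 starts at 0, target 23, step 5):
  ADD #1: R2 = 0 + 5 = 5  → 5 < 23, loop
  ADD #2: R2 = 5 + 5 = 10  → 10 < 23, loop
  ADD #3: R2 = 10 + 5 = 15  → 15 < 23, loop
  ADD #4: R2 = 15 + 5 = 20  → 20 < 23, loop
  ADD #5: R2 = 20 + 5 = 25  → 25 >= 23, exit
Total ADD instructions: 5

5


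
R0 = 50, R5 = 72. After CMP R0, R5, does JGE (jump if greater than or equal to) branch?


Trace:
  R0 = 50, R5 = 72
  CMP R0, R5  → compares 50 vs 72
  JGE checks: is 50 greater than or equal to 72?
  50 < 72, so condition is false
Branch taken: No

No


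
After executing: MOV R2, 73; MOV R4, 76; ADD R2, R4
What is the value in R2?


Register state trace:
  MOV R2, 73  → R2 = 73
  MOV R4, 76  → R4 = 76
  ADD R2, R4  → R2 = 73 + 76 = 149
Final: R2 = 149

149


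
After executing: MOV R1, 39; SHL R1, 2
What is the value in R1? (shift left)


Register state trace:
  MOV R1, 39  → R1 = 39
  SHL R1, 2  → R1 = 39 << 2 = 39 * 2^2 = 156
Final: R1 = 156

156


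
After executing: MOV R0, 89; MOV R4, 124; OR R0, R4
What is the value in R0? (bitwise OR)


Register state trace:
  MOV R0, 89  → R0 = 89 (0b01011001)
  MOV R4, 124  → R4 = 124 (0b01111100)
  OR R0, R4   → R0 = 89 OR 124 = 125 (0b01111101)
Final: R0 = 125

125


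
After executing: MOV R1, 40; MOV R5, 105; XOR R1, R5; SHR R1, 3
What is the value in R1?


Register state trace:
  MOV R1, 40  → R1 = 40 (0b00101000)
  MOV R5, 105  → R5 = 105 (0b01101001)
  XOR R1, R5  → R1 = 40 XOR 105 = 65 (0b01000001)
  SHR R1, 3  → R1 = 65 >> 3 = 8
Final: R1 = 8

8


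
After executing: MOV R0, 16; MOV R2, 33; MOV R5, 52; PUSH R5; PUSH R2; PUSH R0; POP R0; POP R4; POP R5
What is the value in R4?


Stack trace (top is rightmost):
  MOV R0, 16  → R0 = 16
  MOV R2, 33  → R2 = 33
  MOV R5, 52  → R5 = 52
  PUSH R5  → stack: [52]
  PUSH R2  → stack: [52, 33]
  PUSH R0  → stack: [52, 33, 16]
  POP R0  → R0 = 16, stack: [52, 33]
  POP R4  → R4 = 33, stack: [52]
  POP R5  → R5 = 52, stack: []
Final: R4 = 33

33


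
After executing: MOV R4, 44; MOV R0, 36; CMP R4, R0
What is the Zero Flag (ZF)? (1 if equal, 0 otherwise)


Register state trace:
  MOV R4, 44  → R4 = 44
  MOV R0, 36  → R0 = 36
  CMP R4, R0  → computes 44 - 36 = 8
  Result is nonzero, so values are not equal
ZF = 0

0


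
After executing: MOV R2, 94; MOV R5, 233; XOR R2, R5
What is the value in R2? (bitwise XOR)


Register state trace:
  MOV R2, 94  → R2 = 94 (0b01011110)
  MOV R5, 233  → R5 = 233 (0b11101001)
  XOR R2, R5  → R2 = 94 XOR 233 = 183 (0b10110111)
Final: R2 = 183

183


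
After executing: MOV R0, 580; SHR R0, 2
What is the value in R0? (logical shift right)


Register state trace:
  MOV R0, 580  → R0 = 580
  SHR R0, 2  → R0 = 580 >> 2 = 580 // 2^2 = 145
Final: R0 = 145

145


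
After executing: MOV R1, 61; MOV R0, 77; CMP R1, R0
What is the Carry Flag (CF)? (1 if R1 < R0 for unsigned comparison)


Register state trace:
  MOV R1, 61  → R1 = 61
  MOV R0, 77  → R0 = 77
  CMP R1, R0  → unsigned 61 - 77: borrow occurs
  61 < 77, so CF = 1
CF = 1

1


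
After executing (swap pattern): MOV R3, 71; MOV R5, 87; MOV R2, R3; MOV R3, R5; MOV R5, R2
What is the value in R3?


Register state trace (swap pattern):
  MOV R3, 71  → R3 = 71
  MOV R5, 87  → R5 = 87
  MOV R2, R3  → R2 = 71  (save R3)
  MOV R3, R5  → R3 = 87  (R3 gets R5's value)
  MOV R5, R2  → R5 = 71  (R5 gets saved value)
Final: R3 = 87

87


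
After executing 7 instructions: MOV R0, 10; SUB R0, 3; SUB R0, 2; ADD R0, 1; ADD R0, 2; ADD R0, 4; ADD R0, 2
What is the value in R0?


Register state trace:
  MOV R0, 10  → R0 = 10
  SUB R0, 3  → R0 = 10 - 3 = 7
  SUB R0, 2  → R0 = 7 - 2 = 5
  ADD R0, 1  → R0 = 5 + 1 = 6
  ADD R0, 2  → R0 = 6 + 2 = 8
  ADD R0, 4  → R0 = 8 + 4 = 12
  ADD R0, 2  → R0 = 12 + 2 = 14
Final: R0 = 14

14


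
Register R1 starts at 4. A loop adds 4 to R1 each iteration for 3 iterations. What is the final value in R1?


Starting value: R1 = 4
  Iter 1: R1 = 4 + 4 = 8
  Iter 2: R1 = 8 + 4 = 12
  Iter 3: R1 = 12 + 4 = 16
Final: R1 = 16

16


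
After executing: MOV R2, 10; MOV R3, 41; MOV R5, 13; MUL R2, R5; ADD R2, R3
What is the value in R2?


Register state trace:
  MOV R2, 10  → R2 = 10
  MOV R3, 41  → R3 = 41
  MOV R5, 13  → R5 = 13
  MUL R2, R5  → R2 = 10 * 13 = 130
  ADD R2, R3  → R2 = 130 + 41 = 171
Final: R2 = 171

171


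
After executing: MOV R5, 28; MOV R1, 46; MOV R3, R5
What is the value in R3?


Register state trace:
  MOV R5, 28  → R5 = 28
  MOV R1, 46  → R1 = 46
  MOV R3, R5  → R3 = 28
Final: R3 = 28

28


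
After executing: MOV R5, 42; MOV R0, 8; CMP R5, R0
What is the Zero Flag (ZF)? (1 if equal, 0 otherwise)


Register state trace:
  MOV R5, 42  → R5 = 42
  MOV R0, 8  → R0 = 8
  CMP R5, R0  → computes 42 - 8 = 34
  Result is nonzero, so values are not equal
ZF = 0

0


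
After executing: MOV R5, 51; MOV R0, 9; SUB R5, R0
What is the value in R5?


Register state trace:
  MOV R5, 51  → R5 = 51
  MOV R0, 9  → R0 = 9
  SUB R5, R0  → R5 = 51 - 9 = 42
Final: R5 = 42

42
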